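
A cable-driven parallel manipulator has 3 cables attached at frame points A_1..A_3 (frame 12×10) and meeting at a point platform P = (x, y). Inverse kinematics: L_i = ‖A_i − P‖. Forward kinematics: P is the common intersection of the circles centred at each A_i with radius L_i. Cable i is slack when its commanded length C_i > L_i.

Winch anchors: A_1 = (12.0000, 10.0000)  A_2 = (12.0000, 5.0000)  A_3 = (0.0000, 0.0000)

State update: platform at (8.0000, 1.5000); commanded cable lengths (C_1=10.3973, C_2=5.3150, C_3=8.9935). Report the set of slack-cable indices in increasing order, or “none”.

cable 1: L_1 = ‖A_1−P‖ = 9.3941;  C_1 = 10.3973 → slack
cable 2: L_2 = ‖A_2−P‖ = 5.3151;  C_2 = 5.3150 → taut
cable 3: L_3 = ‖A_3−P‖ = 8.1394;  C_3 = 8.9935 → slack

1, 3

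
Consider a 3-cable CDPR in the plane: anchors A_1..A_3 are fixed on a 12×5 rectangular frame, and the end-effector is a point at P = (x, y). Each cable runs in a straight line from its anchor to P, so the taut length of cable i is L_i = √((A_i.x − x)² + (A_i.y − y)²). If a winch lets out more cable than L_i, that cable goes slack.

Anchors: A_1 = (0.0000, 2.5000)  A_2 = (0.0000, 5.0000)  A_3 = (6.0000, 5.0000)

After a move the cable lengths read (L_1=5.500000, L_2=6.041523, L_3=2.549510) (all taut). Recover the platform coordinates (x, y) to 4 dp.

(5.5000, 2.5000)

expand ‖A_i−P‖²=L_i² and subtract eq 1 (q_i ≔ ‖A_i‖²−L_i²)
q_1 = 0.0000+6.2500−30.2500 = -24.0000
eq1−eq2 → [0.0000  -5.0000]·P = -12.5000
eq1−eq3 → [-12.0000  -5.0000]·P = -78.5000
2×2 solve → P = (5.5000, 2.5000)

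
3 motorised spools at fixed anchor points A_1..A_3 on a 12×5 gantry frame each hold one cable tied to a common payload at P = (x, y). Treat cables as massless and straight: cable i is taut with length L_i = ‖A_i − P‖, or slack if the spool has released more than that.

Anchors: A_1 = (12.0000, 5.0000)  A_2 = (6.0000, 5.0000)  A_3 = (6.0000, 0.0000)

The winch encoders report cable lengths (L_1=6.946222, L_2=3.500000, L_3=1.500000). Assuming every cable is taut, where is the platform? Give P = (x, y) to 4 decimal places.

(6.0000, 1.5000)

each cable: (A_i−P)·(A_i−P) = L_i²; let q_i = ‖A_i‖²−L_i²
q_1 = 144.0000+25.0000−48.2500 = 120.7500
row 1: 12.0000x + 0.0000y = 72.0000  (q_2=48.7500)
row 2: 12.0000x + 10.0000y = 87.0000  (q_3=33.7500)
Cramer on rows 1–2 → x = 6.0000, y = 1.5000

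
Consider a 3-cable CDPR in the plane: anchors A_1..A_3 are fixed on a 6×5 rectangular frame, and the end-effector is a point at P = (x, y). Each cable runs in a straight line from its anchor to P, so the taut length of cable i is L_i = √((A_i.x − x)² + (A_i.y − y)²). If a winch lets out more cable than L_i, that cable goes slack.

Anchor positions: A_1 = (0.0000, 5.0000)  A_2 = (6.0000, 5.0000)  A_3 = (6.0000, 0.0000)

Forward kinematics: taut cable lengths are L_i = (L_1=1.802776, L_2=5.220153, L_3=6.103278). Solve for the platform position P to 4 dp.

(1.0000, 3.5000)

circle eqns → linear via eq_j − eq_1; set c_j = A_j·A_j − L_j²
c_1 = 0.0000+25.0000−3.2500 = 21.7500
-12.0000·x + 0.0000·y = c_1−c_2 = -12.0000
-12.0000·x + 10.0000·y = c_1−c_3 = 23.0000
solve first two rows → x=1.0000, y=3.5000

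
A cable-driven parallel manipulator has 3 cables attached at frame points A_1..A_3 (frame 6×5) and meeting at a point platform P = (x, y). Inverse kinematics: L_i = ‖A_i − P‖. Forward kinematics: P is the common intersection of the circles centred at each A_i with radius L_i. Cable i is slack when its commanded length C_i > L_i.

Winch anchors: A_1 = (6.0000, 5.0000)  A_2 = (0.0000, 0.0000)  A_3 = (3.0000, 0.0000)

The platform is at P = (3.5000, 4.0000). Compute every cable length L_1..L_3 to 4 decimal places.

L_1 = √((6.0000−3.5000)² + (5.0000−4.0000)²) = 2.6926
L_2 = √((0.0000−3.5000)² + (0.0000−4.0000)²) = 5.3151
L_3 = √((3.0000−3.5000)² + (0.0000−4.0000)²) = 4.0311

(2.6926, 5.3151, 4.0311)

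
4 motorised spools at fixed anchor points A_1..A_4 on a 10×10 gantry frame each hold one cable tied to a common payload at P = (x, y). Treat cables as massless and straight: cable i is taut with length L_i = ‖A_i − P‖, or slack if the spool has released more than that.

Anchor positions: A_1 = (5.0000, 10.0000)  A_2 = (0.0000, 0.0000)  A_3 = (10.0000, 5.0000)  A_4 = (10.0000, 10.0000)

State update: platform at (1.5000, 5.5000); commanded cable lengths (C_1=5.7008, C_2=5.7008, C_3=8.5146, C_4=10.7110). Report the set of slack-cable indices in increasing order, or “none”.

cable 1: √((3.5000)²+(4.5000)²)=5.7009, C_1=5.7008: taut
cable 2: √((-1.5000)²+(-5.5000)²)=5.7009, C_2=5.7008: taut
cable 3: √((8.5000)²+(-0.5000)²)=8.5147, C_3=8.5146: taut
cable 4: √((8.5000)²+(4.5000)²)=9.6177, C_4=10.7110: slack

4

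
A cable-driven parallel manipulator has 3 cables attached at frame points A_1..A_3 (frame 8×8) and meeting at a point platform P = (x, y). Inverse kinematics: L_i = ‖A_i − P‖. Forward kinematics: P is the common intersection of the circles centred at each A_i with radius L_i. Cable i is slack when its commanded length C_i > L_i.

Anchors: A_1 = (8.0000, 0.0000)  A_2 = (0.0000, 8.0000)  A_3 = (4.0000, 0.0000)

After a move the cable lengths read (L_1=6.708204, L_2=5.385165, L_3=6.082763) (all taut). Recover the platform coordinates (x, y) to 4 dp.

(5.0000, 6.0000)

expand ‖A_i−P‖²=L_i² and subtract eq 1 (c_i ≔ ‖A_i‖²−L_i²)
c_1 = 64.0000+0.0000−45.0000 = 19.0000
eq1−eq2 → [16.0000  -16.0000]·P = -16.0000
eq1−eq3 → [8.0000  0.0000]·P = 40.0000
2×2 solve → P = (5.0000, 6.0000)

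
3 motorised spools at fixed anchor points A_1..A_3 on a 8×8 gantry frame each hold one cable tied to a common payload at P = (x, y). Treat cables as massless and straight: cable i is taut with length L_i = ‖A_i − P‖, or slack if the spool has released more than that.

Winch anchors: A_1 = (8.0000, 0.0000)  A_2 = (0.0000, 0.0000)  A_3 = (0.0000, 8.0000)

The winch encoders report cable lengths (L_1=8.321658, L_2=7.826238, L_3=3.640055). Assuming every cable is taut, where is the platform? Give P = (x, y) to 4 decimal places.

each cable: (A_i−P)·(A_i−P) = L_i²; let c_i = ‖A_i‖²−L_i²
c_1 = 64.0000+0.0000−69.2500 = -5.2500
row 1: 16.0000x + 0.0000y = 56.0000  (c_2=-61.2500)
row 2: 16.0000x − 16.0000y = -56.0000  (c_3=50.7500)
Cramer on rows 1–2 → x = 3.5000, y = 7.0000

(3.5000, 7.0000)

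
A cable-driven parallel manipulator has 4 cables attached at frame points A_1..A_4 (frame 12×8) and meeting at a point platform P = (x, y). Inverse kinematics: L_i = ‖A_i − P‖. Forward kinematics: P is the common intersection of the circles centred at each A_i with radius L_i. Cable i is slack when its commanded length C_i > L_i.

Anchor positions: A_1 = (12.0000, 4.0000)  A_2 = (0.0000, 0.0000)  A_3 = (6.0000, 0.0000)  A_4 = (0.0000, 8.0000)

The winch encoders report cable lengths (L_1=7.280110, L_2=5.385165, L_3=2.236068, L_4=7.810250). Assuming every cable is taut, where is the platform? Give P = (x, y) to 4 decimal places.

expand ‖A_i−P‖²=L_i² and subtract eq 1 (q_i ≔ ‖A_i‖²−L_i²)
q_1 = 144.0000+16.0000−53.0000 = 107.0000
eq1−eq2 → [24.0000  8.0000]·P = 136.0000
eq1−eq3 → [12.0000  8.0000]·P = 76.0000
eq1−eq4 → [24.0000  -8.0000]·P = 104.0000
2×2 solve → P = (5.0000, 2.0000)
check cable 4: ‖A_4−P‖² = 61.0000 ≈ L_4² = 61.0000 ✓

(5.0000, 2.0000)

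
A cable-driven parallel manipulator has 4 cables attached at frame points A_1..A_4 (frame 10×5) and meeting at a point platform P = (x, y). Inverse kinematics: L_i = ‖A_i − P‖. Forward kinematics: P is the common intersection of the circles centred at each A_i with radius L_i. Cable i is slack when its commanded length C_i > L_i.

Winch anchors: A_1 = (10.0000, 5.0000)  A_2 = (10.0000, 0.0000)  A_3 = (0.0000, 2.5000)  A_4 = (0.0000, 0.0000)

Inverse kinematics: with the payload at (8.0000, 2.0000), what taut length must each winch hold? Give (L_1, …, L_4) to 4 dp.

(3.6056, 2.8284, 8.0156, 8.2462)

cable 1: Δx=2.0000, Δy=3.0000; L_1 = √(Δx²+Δy²) = 3.6056
cable 2: Δx=2.0000, Δy=-2.0000; L_2 = √(Δx²+Δy²) = 2.8284
cable 3: Δx=-8.0000, Δy=0.5000; L_3 = √(Δx²+Δy²) = 8.0156
cable 4: Δx=-8.0000, Δy=-2.0000; L_4 = √(Δx²+Δy²) = 8.2462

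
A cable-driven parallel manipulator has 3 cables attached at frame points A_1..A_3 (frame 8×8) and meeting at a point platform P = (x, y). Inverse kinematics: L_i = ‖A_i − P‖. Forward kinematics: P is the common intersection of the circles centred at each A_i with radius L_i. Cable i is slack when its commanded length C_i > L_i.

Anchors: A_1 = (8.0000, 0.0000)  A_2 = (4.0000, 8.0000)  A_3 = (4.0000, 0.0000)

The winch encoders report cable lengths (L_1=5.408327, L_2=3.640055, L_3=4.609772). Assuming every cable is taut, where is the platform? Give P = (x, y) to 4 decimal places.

expand ‖A_i−P‖²=L_i² and subtract eq 1 (c_i ≔ ‖A_i‖²−L_i²)
c_1 = 64.0000+0.0000−29.2500 = 34.7500
eq1−eq2 → [8.0000  -16.0000]·P = -32.0000
eq1−eq3 → [8.0000  0.0000]·P = 40.0000
2×2 solve → P = (5.0000, 4.5000)

(5.0000, 4.5000)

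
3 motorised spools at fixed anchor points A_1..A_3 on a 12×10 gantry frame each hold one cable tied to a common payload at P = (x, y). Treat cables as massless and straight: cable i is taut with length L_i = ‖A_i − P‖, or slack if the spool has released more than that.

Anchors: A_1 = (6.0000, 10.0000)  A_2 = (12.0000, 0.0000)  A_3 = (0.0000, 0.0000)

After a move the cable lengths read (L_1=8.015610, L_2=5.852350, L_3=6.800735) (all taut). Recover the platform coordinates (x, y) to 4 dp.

circle eqns → linear via eq_j − eq_1; set k_j = A_j·A_j − L_j²
k_1 = 36.0000+100.0000−64.2500 = 71.7500
-12.0000·x + 20.0000·y = k_1−k_2 = -38.0000
12.0000·x + 20.0000·y = k_1−k_3 = 118.0000
solve first two rows → x=6.5000, y=2.0000

(6.5000, 2.0000)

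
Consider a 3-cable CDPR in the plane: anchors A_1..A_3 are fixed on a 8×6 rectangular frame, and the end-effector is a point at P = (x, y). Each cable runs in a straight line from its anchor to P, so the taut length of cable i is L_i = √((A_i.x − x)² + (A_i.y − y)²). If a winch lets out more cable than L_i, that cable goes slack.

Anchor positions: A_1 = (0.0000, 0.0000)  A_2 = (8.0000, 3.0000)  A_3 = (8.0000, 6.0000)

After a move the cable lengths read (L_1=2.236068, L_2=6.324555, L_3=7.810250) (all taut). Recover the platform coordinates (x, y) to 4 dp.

(2.0000, 1.0000)

expand ‖A_i−P‖²=L_i² and subtract eq 1 (q_i ≔ ‖A_i‖²−L_i²)
q_1 = 0.0000+0.0000−5.0000 = -5.0000
eq1−eq2 → [-16.0000  -6.0000]·P = -38.0000
eq1−eq3 → [-16.0000  -12.0000]·P = -44.0000
2×2 solve → P = (2.0000, 1.0000)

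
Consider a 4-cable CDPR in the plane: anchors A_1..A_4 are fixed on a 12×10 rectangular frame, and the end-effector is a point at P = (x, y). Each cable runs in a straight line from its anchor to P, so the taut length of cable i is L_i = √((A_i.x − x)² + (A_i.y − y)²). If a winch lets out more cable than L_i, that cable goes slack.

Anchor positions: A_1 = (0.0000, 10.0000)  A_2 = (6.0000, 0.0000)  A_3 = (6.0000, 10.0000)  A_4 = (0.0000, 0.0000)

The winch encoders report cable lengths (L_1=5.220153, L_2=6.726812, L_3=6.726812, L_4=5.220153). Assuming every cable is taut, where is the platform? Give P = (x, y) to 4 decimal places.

circle eqns → linear via eq_j − eq_1; set q_j = A_j·A_j − L_j²
q_1 = 0.0000+100.0000−27.2500 = 72.7500
-12.0000·x + 20.0000·y = q_1−q_2 = 82.0000
-12.0000·x + 0.0000·y = q_1−q_3 = -18.0000
0.0000·x + 20.0000·y = q_1−q_4 = 100.0000
solve first two rows → x=1.5000, y=5.0000
check cable 4: ‖A_4−P‖² = 27.2500 ≈ L_4² = 27.2500 ✓

(1.5000, 5.0000)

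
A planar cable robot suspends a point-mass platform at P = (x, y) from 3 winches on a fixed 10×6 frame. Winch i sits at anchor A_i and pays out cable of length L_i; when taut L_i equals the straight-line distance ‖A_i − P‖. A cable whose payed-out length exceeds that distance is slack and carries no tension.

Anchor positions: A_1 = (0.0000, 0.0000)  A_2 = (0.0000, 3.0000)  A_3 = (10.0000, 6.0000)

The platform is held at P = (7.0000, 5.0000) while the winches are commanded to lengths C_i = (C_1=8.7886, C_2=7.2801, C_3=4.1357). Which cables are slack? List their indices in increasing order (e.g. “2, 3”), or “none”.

i=1: geometric 8.6023 vs commanded 8.7886 ⇒ slack
i=2: geometric 7.2801 vs commanded 7.2801 ⇒ taut
i=3: geometric 3.1623 vs commanded 4.1357 ⇒ slack

1, 3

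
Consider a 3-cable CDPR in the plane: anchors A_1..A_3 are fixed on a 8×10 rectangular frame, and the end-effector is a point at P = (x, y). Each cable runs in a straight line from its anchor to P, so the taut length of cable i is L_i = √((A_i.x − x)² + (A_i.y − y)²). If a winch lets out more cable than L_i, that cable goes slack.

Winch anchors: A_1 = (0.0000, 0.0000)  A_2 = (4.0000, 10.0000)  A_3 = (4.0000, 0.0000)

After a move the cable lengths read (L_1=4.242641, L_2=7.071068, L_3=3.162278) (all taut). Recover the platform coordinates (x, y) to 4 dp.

each cable: (A_i−P)·(A_i−P) = L_i²; let q_i = ‖A_i‖²−L_i²
q_1 = 0.0000+0.0000−18.0000 = -18.0000
row 1: -8.0000x − 20.0000y = -84.0000  (q_2=66.0000)
row 2: -8.0000x + 0.0000y = -24.0000  (q_3=6.0000)
Cramer on rows 1–2 → x = 3.0000, y = 3.0000

(3.0000, 3.0000)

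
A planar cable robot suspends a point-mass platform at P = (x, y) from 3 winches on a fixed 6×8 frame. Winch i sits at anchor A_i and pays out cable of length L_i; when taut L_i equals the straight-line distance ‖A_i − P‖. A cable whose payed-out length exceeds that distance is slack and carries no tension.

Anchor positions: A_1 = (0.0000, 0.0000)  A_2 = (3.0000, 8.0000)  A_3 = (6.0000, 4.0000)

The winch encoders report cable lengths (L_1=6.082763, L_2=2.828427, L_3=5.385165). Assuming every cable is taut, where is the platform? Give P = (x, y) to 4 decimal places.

expand ‖A_i−P‖²=L_i² and subtract eq 1 (q_i ≔ ‖A_i‖²−L_i²)
q_1 = 0.0000+0.0000−37.0000 = -37.0000
eq1−eq2 → [-6.0000  -16.0000]·P = -102.0000
eq1−eq3 → [-12.0000  -8.0000]·P = -60.0000
2×2 solve → P = (1.0000, 6.0000)

(1.0000, 6.0000)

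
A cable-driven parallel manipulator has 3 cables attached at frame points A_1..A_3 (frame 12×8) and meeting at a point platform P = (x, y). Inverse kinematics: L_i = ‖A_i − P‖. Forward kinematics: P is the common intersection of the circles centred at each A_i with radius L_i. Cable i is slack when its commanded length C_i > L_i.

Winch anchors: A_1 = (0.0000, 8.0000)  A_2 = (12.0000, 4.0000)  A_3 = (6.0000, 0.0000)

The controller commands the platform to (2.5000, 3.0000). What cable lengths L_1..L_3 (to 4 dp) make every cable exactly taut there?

L_1: Δ = A_1−P = (-2.5000, 5.0000) → ‖Δ‖ = √31.2500 = 5.5902
L_2: Δ = A_2−P = (9.5000, 1.0000) → ‖Δ‖ = √91.2500 = 9.5525
L_3: Δ = A_3−P = (3.5000, -3.0000) → ‖Δ‖ = √21.2500 = 4.6098

(5.5902, 9.5525, 4.6098)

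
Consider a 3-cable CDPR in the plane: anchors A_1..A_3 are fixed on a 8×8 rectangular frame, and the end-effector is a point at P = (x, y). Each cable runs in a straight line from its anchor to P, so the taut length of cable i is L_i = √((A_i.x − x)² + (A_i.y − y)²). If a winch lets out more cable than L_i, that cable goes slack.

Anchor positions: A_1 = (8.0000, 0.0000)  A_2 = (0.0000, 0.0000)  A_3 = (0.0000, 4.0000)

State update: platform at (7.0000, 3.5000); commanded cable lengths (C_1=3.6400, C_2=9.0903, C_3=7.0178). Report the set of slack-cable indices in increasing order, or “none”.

cable 1: √((1.0000)²+(-3.5000)²)=3.6401, C_1=3.6400: taut
cable 2: √((-7.0000)²+(-3.5000)²)=7.8262, C_2=9.0903: slack
cable 3: √((-7.0000)²+(0.5000)²)=7.0178, C_3=7.0178: taut

2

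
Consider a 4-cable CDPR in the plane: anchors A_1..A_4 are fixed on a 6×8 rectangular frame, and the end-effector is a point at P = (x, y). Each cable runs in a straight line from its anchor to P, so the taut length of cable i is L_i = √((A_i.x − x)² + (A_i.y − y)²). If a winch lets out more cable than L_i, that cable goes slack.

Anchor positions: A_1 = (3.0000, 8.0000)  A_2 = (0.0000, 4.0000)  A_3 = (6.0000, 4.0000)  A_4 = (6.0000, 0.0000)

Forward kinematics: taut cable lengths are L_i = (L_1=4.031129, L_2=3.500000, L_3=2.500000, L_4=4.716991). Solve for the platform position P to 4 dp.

(3.5000, 4.0000)

each cable: (A_i−P)·(A_i−P) = L_i²; let q_i = ‖A_i‖²−L_i²
q_1 = 9.0000+64.0000−16.2500 = 56.7500
row 1: 6.0000x + 8.0000y = 53.0000  (q_2=3.7500)
row 2: -6.0000x + 8.0000y = 11.0000  (q_3=45.7500)
row 3: -6.0000x + 16.0000y = 43.0000  (q_4=13.7500)
Cramer on rows 1–2 → x = 3.5000, y = 4.0000
check cable 4: ‖A_4−P‖² = 22.2500 ≈ L_4² = 22.2500 ✓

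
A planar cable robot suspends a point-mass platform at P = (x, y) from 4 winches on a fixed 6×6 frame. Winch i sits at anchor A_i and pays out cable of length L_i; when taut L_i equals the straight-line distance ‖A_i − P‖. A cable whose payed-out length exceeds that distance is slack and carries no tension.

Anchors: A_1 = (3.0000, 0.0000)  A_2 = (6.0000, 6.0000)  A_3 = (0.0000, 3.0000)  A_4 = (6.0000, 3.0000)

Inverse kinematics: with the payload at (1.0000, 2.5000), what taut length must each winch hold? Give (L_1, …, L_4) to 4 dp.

(3.2016, 6.1033, 1.1180, 5.0249)

cable 1: Δx=2.0000, Δy=-2.5000; L_1 = √(Δx²+Δy²) = 3.2016
cable 2: Δx=5.0000, Δy=3.5000; L_2 = √(Δx²+Δy²) = 6.1033
cable 3: Δx=-1.0000, Δy=0.5000; L_3 = √(Δx²+Δy²) = 1.1180
cable 4: Δx=5.0000, Δy=0.5000; L_4 = √(Δx²+Δy²) = 5.0249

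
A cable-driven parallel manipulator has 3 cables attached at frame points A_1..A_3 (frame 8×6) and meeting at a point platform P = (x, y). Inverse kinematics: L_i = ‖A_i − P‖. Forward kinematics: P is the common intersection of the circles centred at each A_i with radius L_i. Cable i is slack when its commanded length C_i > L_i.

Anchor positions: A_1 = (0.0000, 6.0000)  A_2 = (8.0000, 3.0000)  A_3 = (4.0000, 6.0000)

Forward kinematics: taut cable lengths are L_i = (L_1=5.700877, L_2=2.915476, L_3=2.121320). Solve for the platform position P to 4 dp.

circle eqns → linear via eq_j − eq_1; set c_j = A_j·A_j − L_j²
c_1 = 0.0000+36.0000−32.5000 = 3.5000
-16.0000·x + 6.0000·y = c_1−c_2 = -61.0000
-8.0000·x + 0.0000·y = c_1−c_3 = -44.0000
solve first two rows → x=5.5000, y=4.5000

(5.5000, 4.5000)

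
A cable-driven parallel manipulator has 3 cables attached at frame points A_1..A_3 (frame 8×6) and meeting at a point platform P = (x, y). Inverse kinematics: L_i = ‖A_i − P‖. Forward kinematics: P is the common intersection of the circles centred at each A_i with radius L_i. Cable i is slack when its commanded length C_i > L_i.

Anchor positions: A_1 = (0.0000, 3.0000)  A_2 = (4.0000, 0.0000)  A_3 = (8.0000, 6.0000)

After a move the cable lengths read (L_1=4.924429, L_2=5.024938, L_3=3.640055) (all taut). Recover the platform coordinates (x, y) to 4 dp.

(4.5000, 5.0000)

expand ‖A_i−P‖²=L_i² and subtract eq 1 (q_i ≔ ‖A_i‖²−L_i²)
q_1 = 0.0000+9.0000−24.2500 = -15.2500
eq1−eq2 → [-8.0000  6.0000]·P = -6.0000
eq1−eq3 → [-16.0000  -6.0000]·P = -102.0000
2×2 solve → P = (4.5000, 5.0000)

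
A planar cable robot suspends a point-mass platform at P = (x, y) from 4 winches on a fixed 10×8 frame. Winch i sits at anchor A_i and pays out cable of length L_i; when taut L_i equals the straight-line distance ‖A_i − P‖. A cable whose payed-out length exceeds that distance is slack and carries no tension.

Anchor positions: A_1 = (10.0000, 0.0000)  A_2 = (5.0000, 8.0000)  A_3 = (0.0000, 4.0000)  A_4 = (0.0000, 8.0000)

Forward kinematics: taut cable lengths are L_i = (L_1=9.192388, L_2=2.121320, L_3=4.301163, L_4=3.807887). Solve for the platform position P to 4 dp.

circle eqns → linear via eq_j − eq_1; set c_j = A_j·A_j − L_j²
c_1 = 100.0000+0.0000−84.5000 = 15.5000
10.0000·x − 16.0000·y = c_1−c_2 = -69.0000
20.0000·x − 8.0000·y = c_1−c_3 = 18.0000
20.0000·x − 16.0000·y = c_1−c_4 = -34.0000
solve first two rows → x=3.5000, y=6.5000
check cable 4: ‖A_4−P‖² = 14.5000 ≈ L_4² = 14.5000 ✓

(3.5000, 6.5000)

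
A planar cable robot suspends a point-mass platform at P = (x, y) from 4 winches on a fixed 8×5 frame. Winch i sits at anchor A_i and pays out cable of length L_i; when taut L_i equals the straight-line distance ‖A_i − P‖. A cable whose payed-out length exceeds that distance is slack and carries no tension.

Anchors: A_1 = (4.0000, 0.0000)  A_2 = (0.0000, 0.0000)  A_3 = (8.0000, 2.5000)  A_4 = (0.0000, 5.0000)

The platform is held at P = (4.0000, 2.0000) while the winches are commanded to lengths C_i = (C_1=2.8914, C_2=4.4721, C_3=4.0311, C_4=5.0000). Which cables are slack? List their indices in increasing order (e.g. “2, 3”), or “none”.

i=1: geometric 2.0000 vs commanded 2.8914 ⇒ slack
i=2: geometric 4.4721 vs commanded 4.4721 ⇒ taut
i=3: geometric 4.0311 vs commanded 4.0311 ⇒ taut
i=4: geometric 5.0000 vs commanded 5.0000 ⇒ taut

1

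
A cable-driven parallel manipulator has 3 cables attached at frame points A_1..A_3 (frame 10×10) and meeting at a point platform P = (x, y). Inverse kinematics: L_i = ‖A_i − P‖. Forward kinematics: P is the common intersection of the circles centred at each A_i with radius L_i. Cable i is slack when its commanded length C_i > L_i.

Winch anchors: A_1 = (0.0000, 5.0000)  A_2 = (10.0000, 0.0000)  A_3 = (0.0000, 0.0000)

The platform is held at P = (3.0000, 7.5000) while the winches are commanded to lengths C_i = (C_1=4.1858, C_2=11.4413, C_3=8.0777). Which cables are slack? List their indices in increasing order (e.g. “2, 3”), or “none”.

1, 2

cable 1: √((-3.0000)²+(-2.5000)²)=3.9051, C_1=4.1858: slack
cable 2: √((7.0000)²+(-7.5000)²)=10.2591, C_2=11.4413: slack
cable 3: √((-3.0000)²+(-7.5000)²)=8.0777, C_3=8.0777: taut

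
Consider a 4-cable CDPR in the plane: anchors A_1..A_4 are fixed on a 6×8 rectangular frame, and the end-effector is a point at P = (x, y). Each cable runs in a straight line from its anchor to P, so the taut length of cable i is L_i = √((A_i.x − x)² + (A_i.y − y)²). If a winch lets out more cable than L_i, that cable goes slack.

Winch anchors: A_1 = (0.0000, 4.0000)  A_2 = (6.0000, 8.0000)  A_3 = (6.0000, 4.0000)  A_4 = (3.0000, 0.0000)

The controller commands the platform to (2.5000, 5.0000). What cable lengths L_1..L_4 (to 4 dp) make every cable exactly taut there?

(2.6926, 4.6098, 3.6401, 5.0249)

cable 1: Δx=-2.5000, Δy=-1.0000; L_1 = √(Δx²+Δy²) = 2.6926
cable 2: Δx=3.5000, Δy=3.0000; L_2 = √(Δx²+Δy²) = 4.6098
cable 3: Δx=3.5000, Δy=-1.0000; L_3 = √(Δx²+Δy²) = 3.6401
cable 4: Δx=0.5000, Δy=-5.0000; L_4 = √(Δx²+Δy²) = 5.0249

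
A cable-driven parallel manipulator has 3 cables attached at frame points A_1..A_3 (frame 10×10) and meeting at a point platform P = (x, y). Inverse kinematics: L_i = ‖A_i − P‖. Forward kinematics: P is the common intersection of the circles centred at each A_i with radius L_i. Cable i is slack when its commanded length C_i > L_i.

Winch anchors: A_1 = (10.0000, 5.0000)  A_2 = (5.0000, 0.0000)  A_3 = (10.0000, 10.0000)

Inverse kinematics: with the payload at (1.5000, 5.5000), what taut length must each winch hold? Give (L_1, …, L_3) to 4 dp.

L_1 = √((10.0000−1.5000)² + (5.0000−5.5000)²) = 8.5147
L_2 = √((5.0000−1.5000)² + (0.0000−5.5000)²) = 6.5192
L_3 = √((10.0000−1.5000)² + (10.0000−5.5000)²) = 9.6177

(8.5147, 6.5192, 9.6177)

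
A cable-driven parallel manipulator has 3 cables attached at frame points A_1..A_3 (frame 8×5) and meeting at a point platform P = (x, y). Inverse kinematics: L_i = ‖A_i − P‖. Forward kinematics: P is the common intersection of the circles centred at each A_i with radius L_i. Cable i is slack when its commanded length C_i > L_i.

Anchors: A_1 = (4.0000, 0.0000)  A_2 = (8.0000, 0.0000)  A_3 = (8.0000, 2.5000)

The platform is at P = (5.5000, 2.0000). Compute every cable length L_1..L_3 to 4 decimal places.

L_1 = √((4.0000−5.5000)² + (0.0000−2.0000)²) = 2.5000
L_2 = √((8.0000−5.5000)² + (0.0000−2.0000)²) = 3.2016
L_3 = √((8.0000−5.5000)² + (2.5000−2.0000)²) = 2.5495

(2.5000, 3.2016, 2.5495)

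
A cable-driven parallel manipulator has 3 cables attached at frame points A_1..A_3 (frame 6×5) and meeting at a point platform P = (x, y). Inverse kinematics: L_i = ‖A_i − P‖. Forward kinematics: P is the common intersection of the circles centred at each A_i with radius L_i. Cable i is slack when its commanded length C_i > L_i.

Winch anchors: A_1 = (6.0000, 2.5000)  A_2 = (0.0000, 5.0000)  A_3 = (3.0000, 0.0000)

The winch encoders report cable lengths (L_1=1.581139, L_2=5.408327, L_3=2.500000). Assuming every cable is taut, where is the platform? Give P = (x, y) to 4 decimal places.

(4.5000, 2.0000)

expand ‖A_i−P‖²=L_i² and subtract eq 1 (c_i ≔ ‖A_i‖²−L_i²)
c_1 = 36.0000+6.2500−2.5000 = 39.7500
eq1−eq2 → [12.0000  -5.0000]·P = 44.0000
eq1−eq3 → [6.0000  5.0000]·P = 37.0000
2×2 solve → P = (4.5000, 2.0000)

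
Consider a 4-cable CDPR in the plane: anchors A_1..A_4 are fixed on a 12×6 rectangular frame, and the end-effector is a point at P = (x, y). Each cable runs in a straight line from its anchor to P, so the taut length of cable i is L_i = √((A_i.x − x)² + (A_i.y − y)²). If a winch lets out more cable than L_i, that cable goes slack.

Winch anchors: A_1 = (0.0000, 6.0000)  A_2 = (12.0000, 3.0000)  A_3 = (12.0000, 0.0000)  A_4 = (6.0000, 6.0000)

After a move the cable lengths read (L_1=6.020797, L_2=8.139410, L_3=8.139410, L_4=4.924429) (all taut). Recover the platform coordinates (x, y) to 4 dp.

circle eqns → linear via eq_j − eq_1; set c_j = A_j·A_j − L_j²
c_1 = 0.0000+36.0000−36.2500 = -0.2500
-24.0000·x + 6.0000·y = c_1−c_2 = -87.0000
-24.0000·x + 12.0000·y = c_1−c_3 = -78.0000
-12.0000·x + 0.0000·y = c_1−c_4 = -48.0000
solve first two rows → x=4.0000, y=1.5000
check cable 4: ‖A_4−P‖² = 24.2500 ≈ L_4² = 24.2500 ✓

(4.0000, 1.5000)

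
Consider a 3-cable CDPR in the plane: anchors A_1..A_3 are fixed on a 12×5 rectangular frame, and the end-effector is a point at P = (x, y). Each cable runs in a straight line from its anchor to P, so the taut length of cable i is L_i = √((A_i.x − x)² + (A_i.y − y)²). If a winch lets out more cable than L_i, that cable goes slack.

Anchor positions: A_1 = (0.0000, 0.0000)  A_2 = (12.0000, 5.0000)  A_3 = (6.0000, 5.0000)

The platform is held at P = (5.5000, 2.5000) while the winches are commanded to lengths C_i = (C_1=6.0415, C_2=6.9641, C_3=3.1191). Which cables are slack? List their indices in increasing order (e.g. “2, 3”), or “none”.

3

cable 1: √((-5.5000)²+(-2.5000)²)=6.0415, C_1=6.0415: taut
cable 2: √((6.5000)²+(2.5000)²)=6.9642, C_2=6.9641: taut
cable 3: √((0.5000)²+(2.5000)²)=2.5495, C_3=3.1191: slack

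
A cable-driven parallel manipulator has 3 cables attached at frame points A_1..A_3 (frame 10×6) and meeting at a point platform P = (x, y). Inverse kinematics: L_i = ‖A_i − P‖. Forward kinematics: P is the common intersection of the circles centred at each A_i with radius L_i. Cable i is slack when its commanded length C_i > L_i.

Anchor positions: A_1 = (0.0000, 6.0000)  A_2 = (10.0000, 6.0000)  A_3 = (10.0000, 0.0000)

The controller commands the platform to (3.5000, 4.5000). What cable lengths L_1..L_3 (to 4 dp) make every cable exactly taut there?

L_1 = √((0.0000−3.5000)² + (6.0000−4.5000)²) = 3.8079
L_2 = √((10.0000−3.5000)² + (6.0000−4.5000)²) = 6.6708
L_3 = √((10.0000−3.5000)² + (0.0000−4.5000)²) = 7.9057

(3.8079, 6.6708, 7.9057)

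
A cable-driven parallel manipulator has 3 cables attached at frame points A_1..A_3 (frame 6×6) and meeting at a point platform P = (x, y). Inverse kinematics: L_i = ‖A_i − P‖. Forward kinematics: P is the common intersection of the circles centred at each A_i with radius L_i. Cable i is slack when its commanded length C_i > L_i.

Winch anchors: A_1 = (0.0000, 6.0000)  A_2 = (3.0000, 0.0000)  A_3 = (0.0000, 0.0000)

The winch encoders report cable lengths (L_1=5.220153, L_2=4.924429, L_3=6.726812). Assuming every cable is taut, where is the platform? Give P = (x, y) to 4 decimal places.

(5.0000, 4.5000)

circle eqns → linear via eq_j − eq_1; set k_j = A_j·A_j − L_j²
k_1 = 0.0000+36.0000−27.2500 = 8.7500
-6.0000·x + 12.0000·y = k_1−k_2 = 24.0000
0.0000·x + 12.0000·y = k_1−k_3 = 54.0000
solve first two rows → x=5.0000, y=4.5000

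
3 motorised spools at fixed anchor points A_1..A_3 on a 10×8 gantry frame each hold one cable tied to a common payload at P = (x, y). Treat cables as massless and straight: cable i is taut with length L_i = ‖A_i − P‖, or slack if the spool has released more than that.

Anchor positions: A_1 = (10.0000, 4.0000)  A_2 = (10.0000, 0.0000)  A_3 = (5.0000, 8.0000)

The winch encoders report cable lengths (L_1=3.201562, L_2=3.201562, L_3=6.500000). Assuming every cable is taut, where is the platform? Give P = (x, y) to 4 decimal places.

(7.5000, 2.0000)

expand ‖A_i−P‖²=L_i² and subtract eq 1 (k_i ≔ ‖A_i‖²−L_i²)
k_1 = 100.0000+16.0000−10.2500 = 105.7500
eq1−eq2 → [0.0000  8.0000]·P = 16.0000
eq1−eq3 → [10.0000  -8.0000]·P = 59.0000
2×2 solve → P = (7.5000, 2.0000)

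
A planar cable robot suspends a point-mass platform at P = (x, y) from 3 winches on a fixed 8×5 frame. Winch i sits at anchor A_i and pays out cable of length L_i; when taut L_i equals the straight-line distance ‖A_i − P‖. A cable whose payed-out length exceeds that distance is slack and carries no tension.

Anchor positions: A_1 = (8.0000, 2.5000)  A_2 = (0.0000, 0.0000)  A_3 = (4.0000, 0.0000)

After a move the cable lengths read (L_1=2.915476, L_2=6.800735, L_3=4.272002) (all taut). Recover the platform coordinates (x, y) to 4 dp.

expand ‖A_i−P‖²=L_i² and subtract eq 1 (q_i ≔ ‖A_i‖²−L_i²)
q_1 = 64.0000+6.2500−8.5000 = 61.7500
eq1−eq2 → [16.0000  5.0000]·P = 108.0000
eq1−eq3 → [8.0000  5.0000]·P = 64.0000
2×2 solve → P = (5.5000, 4.0000)

(5.5000, 4.0000)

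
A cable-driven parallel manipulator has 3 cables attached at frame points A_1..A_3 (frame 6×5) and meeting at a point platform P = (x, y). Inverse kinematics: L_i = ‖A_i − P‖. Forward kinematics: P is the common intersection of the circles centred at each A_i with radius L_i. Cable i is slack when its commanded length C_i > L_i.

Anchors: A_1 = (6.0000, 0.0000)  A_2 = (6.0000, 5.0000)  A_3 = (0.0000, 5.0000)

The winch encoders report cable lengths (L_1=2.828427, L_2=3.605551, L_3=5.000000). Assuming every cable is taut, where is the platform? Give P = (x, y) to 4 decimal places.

each cable: (A_i−P)·(A_i−P) = L_i²; let k_i = ‖A_i‖²−L_i²
k_1 = 36.0000+0.0000−8.0000 = 28.0000
row 1: 0.0000x − 10.0000y = -20.0000  (k_2=48.0000)
row 2: 12.0000x − 10.0000y = 28.0000  (k_3=0.0000)
Cramer on rows 1–2 → x = 4.0000, y = 2.0000

(4.0000, 2.0000)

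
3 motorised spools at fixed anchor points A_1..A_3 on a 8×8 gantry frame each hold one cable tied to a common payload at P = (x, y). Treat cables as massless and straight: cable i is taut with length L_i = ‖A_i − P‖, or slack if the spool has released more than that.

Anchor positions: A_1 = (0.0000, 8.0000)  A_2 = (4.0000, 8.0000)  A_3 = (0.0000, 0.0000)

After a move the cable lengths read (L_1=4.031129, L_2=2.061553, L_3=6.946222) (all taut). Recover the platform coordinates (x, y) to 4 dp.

(3.5000, 6.0000)

circle eqns → linear via eq_j − eq_1; set c_j = A_j·A_j − L_j²
c_1 = 0.0000+64.0000−16.2500 = 47.7500
-8.0000·x + 0.0000·y = c_1−c_2 = -28.0000
0.0000·x + 16.0000·y = c_1−c_3 = 96.0000
solve first two rows → x=3.5000, y=6.0000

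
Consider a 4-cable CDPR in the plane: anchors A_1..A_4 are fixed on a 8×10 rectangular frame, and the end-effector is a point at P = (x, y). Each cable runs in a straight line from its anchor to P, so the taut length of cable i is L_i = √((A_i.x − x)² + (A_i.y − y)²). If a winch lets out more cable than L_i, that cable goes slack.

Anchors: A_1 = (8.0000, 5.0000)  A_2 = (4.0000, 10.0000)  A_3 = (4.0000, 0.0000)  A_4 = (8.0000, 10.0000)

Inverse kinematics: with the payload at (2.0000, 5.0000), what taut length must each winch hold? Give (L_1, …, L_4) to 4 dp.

(6.0000, 5.3852, 5.3852, 7.8102)

cable 1: Δx=6.0000, Δy=0.0000; L_1 = √(Δx²+Δy²) = 6.0000
cable 2: Δx=2.0000, Δy=5.0000; L_2 = √(Δx²+Δy²) = 5.3852
cable 3: Δx=2.0000, Δy=-5.0000; L_3 = √(Δx²+Δy²) = 5.3852
cable 4: Δx=6.0000, Δy=5.0000; L_4 = √(Δx²+Δy²) = 7.8102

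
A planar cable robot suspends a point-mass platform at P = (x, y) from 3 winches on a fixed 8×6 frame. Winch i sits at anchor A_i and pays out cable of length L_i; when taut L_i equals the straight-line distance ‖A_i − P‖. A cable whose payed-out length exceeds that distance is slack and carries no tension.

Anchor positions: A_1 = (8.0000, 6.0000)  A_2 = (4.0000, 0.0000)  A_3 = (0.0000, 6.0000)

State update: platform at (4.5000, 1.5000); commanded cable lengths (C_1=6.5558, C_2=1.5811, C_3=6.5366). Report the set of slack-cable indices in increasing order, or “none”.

cable 1: √((3.5000)²+(4.5000)²)=5.7009, C_1=6.5558: slack
cable 2: √((-0.5000)²+(-1.5000)²)=1.5811, C_2=1.5811: taut
cable 3: √((-4.5000)²+(4.5000)²)=6.3640, C_3=6.5366: slack

1, 3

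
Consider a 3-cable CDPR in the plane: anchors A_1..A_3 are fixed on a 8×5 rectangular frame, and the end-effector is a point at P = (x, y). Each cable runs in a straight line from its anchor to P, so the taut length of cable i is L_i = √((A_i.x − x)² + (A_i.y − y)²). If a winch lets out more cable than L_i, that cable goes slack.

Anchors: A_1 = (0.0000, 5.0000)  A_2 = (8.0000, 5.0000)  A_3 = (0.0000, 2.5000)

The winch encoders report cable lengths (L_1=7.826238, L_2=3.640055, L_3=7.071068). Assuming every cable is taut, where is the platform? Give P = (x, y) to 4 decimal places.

each cable: (A_i−P)·(A_i−P) = L_i²; let k_i = ‖A_i‖²−L_i²
k_1 = 0.0000+25.0000−61.2500 = -36.2500
row 1: -16.0000x + 0.0000y = -112.0000  (k_2=75.7500)
row 2: 0.0000x + 5.0000y = 7.5000  (k_3=-43.7500)
Cramer on rows 1–2 → x = 7.0000, y = 1.5000

(7.0000, 1.5000)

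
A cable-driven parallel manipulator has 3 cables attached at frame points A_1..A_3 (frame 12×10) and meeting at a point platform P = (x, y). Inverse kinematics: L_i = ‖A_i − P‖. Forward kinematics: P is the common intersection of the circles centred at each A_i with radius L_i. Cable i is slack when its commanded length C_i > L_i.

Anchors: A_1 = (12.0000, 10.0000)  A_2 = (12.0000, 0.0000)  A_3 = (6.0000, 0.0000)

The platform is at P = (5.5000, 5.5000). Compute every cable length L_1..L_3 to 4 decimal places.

cable 1: Δx=6.5000, Δy=4.5000; L_1 = √(Δx²+Δy²) = 7.9057
cable 2: Δx=6.5000, Δy=-5.5000; L_2 = √(Δx²+Δy²) = 8.5147
cable 3: Δx=0.5000, Δy=-5.5000; L_3 = √(Δx²+Δy²) = 5.5227

(7.9057, 8.5147, 5.5227)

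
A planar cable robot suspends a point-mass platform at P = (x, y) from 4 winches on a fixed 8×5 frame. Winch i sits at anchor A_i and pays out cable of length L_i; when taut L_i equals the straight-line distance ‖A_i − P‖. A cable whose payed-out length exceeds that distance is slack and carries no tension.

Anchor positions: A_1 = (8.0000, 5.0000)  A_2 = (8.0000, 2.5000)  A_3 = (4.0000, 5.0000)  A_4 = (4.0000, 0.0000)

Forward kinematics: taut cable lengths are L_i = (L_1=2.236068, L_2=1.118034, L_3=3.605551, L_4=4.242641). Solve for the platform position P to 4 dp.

(7.0000, 3.0000)

expand ‖A_i−P‖²=L_i² and subtract eq 1 (k_i ≔ ‖A_i‖²−L_i²)
k_1 = 64.0000+25.0000−5.0000 = 84.0000
eq1−eq2 → [0.0000  5.0000]·P = 15.0000
eq1−eq3 → [8.0000  0.0000]·P = 56.0000
eq1−eq4 → [8.0000  10.0000]·P = 86.0000
2×2 solve → P = (7.0000, 3.0000)
check cable 4: ‖A_4−P‖² = 18.0000 ≈ L_4² = 18.0000 ✓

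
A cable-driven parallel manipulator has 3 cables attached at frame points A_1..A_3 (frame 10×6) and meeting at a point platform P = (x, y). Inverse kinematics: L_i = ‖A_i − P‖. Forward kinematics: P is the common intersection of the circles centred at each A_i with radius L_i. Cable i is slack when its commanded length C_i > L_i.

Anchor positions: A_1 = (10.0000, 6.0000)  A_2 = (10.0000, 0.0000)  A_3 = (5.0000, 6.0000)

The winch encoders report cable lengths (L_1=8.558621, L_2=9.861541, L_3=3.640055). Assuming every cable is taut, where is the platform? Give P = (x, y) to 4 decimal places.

(1.5000, 5.0000)

each cable: (A_i−P)·(A_i−P) = L_i²; let q_i = ‖A_i‖²−L_i²
q_1 = 100.0000+36.0000−73.2500 = 62.7500
row 1: 0.0000x + 12.0000y = 60.0000  (q_2=2.7500)
row 2: 10.0000x + 0.0000y = 15.0000  (q_3=47.7500)
Cramer on rows 1–2 → x = 1.5000, y = 5.0000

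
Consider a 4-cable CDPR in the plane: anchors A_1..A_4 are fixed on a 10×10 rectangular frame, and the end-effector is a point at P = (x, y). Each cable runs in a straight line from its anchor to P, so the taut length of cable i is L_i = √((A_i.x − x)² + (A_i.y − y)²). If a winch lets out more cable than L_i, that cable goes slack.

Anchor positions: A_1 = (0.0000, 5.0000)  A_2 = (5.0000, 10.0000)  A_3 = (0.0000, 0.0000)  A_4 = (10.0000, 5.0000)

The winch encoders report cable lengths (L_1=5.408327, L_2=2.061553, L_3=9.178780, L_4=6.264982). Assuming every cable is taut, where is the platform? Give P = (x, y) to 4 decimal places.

(4.5000, 8.0000)

circle eqns → linear via eq_j − eq_1; set k_j = A_j·A_j − L_j²
k_1 = 0.0000+25.0000−29.2500 = -4.2500
-10.0000·x − 10.0000·y = k_1−k_2 = -125.0000
0.0000·x + 10.0000·y = k_1−k_3 = 80.0000
-20.0000·x + 0.0000·y = k_1−k_4 = -90.0000
solve first two rows → x=4.5000, y=8.0000
check cable 4: ‖A_4−P‖² = 39.2500 ≈ L_4² = 39.2500 ✓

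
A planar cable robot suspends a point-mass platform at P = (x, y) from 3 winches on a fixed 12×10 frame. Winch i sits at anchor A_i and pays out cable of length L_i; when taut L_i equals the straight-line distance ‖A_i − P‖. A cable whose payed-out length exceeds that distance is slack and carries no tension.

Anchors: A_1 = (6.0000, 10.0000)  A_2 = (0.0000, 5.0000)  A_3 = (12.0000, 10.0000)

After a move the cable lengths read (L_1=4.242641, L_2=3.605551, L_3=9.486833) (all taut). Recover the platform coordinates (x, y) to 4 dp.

(3.0000, 7.0000)

circle eqns → linear via eq_j − eq_1; set q_j = A_j·A_j − L_j²
q_1 = 36.0000+100.0000−18.0000 = 118.0000
12.0000·x + 10.0000·y = q_1−q_2 = 106.0000
-12.0000·x + 0.0000·y = q_1−q_3 = -36.0000
solve first two rows → x=3.0000, y=7.0000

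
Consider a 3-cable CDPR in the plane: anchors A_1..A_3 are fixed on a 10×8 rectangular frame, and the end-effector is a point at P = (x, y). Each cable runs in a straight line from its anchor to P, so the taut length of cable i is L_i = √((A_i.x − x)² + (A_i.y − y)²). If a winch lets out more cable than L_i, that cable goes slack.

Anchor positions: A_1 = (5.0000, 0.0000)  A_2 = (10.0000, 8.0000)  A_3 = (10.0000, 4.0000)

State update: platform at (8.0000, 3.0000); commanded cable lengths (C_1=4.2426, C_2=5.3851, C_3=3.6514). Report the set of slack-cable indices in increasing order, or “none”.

cable 1: √((-3.0000)²+(-3.0000)²)=4.2426, C_1=4.2426: taut
cable 2: √((2.0000)²+(5.0000)²)=5.3852, C_2=5.3851: taut
cable 3: √((2.0000)²+(1.0000)²)=2.2361, C_3=3.6514: slack

3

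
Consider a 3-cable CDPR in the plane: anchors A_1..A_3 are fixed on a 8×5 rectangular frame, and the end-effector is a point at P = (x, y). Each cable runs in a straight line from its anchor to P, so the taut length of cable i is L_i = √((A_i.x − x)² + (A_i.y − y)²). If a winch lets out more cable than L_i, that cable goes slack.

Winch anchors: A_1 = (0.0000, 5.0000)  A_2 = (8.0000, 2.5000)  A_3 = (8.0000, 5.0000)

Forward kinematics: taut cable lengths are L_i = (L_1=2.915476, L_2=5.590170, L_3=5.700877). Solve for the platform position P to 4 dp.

each cable: (A_i−P)·(A_i−P) = L_i²; let q_i = ‖A_i‖²−L_i²
q_1 = 0.0000+25.0000−8.5000 = 16.5000
row 1: -16.0000x + 5.0000y = -22.5000  (q_2=39.0000)
row 2: -16.0000x + 0.0000y = -40.0000  (q_3=56.5000)
Cramer on rows 1–2 → x = 2.5000, y = 3.5000

(2.5000, 3.5000)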